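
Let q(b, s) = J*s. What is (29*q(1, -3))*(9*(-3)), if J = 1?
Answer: 2349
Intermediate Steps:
q(b, s) = s (q(b, s) = 1*s = s)
(29*q(1, -3))*(9*(-3)) = (29*(-3))*(9*(-3)) = -87*(-27) = 2349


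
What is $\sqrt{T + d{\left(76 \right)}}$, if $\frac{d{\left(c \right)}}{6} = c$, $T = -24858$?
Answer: $7 i \sqrt{498} \approx 156.21 i$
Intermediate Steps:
$d{\left(c \right)} = 6 c$
$\sqrt{T + d{\left(76 \right)}} = \sqrt{-24858 + 6 \cdot 76} = \sqrt{-24858 + 456} = \sqrt{-24402} = 7 i \sqrt{498}$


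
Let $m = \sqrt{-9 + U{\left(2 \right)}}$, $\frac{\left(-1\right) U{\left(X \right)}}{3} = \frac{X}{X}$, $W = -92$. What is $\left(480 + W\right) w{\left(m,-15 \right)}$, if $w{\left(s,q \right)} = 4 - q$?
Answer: $7372$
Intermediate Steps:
$U{\left(X \right)} = -3$ ($U{\left(X \right)} = - 3 \frac{X}{X} = \left(-3\right) 1 = -3$)
$m = 2 i \sqrt{3}$ ($m = \sqrt{-9 - 3} = \sqrt{-12} = 2 i \sqrt{3} \approx 3.4641 i$)
$\left(480 + W\right) w{\left(m,-15 \right)} = \left(480 - 92\right) \left(4 - -15\right) = 388 \left(4 + 15\right) = 388 \cdot 19 = 7372$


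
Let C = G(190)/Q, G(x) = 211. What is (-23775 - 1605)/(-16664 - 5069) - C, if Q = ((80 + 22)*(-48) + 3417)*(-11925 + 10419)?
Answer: 56526166457/48407519142 ≈ 1.1677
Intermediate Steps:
Q = 2227374 (Q = (102*(-48) + 3417)*(-1506) = (-4896 + 3417)*(-1506) = -1479*(-1506) = 2227374)
C = 211/2227374 ≈ 9.4730e-5
(-23775 - 1605)/(-16664 - 5069) - C = (-23775 - 1605)/(-16664 - 5069) - 1*211/2227374 = -25380/(-21733) - 211/2227374 = -25380*(-1/21733) - 211/2227374 = 25380/21733 - 211/2227374 = 56526166457/48407519142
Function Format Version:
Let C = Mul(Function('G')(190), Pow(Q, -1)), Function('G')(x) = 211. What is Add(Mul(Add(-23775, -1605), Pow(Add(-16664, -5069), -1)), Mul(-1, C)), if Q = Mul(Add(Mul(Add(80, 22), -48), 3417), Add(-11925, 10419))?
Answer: Rational(56526166457, 48407519142) ≈ 1.1677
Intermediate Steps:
Q = 2227374 (Q = Mul(Add(Mul(102, -48), 3417), -1506) = Mul(Add(-4896, 3417), -1506) = Mul(-1479, -1506) = 2227374)
C = Rational(211, 2227374) (C = Mul(211, Pow(2227374, -1)) = Mul(211, Rational(1, 2227374)) = Rational(211, 2227374) ≈ 9.4730e-5)
Add(Mul(Add(-23775, -1605), Pow(Add(-16664, -5069), -1)), Mul(-1, C)) = Add(Mul(Add(-23775, -1605), Pow(Add(-16664, -5069), -1)), Mul(-1, Rational(211, 2227374))) = Add(Mul(-25380, Pow(-21733, -1)), Rational(-211, 2227374)) = Add(Mul(-25380, Rational(-1, 21733)), Rational(-211, 2227374)) = Add(Rational(25380, 21733), Rational(-211, 2227374)) = Rational(56526166457, 48407519142)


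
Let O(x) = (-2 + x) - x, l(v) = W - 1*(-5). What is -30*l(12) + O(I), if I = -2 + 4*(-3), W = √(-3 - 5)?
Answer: -152 - 60*I*√2 ≈ -152.0 - 84.853*I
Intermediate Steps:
W = 2*I*√2 (W = √(-8) = 2*I*√2 ≈ 2.8284*I)
I = -14 (I = -2 - 12 = -14)
l(v) = 5 + 2*I*√2 (l(v) = 2*I*√2 - 1*(-5) = 2*I*√2 + 5 = 5 + 2*I*√2)
O(x) = -2
-30*l(12) + O(I) = -30*(5 + 2*I*√2) - 2 = (-150 - 60*I*√2) - 2 = -152 - 60*I*√2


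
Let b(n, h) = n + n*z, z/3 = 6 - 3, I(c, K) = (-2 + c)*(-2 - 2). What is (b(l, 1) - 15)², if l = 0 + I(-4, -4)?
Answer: 50625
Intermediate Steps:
I(c, K) = 8 - 4*c (I(c, K) = (-2 + c)*(-4) = 8 - 4*c)
l = 24 (l = 0 + (8 - 4*(-4)) = 0 + (8 + 16) = 0 + 24 = 24)
z = 9 (z = 3*(6 - 3) = 3*3 = 9)
b(n, h) = 10*n (b(n, h) = n + n*9 = n + 9*n = 10*n)
(b(l, 1) - 15)² = (10*24 - 15)² = (240 - 15)² = 225² = 50625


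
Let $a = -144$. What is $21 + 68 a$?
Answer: $-9771$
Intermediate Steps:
$21 + 68 a = 21 + 68 \left(-144\right) = 21 - 9792 = -9771$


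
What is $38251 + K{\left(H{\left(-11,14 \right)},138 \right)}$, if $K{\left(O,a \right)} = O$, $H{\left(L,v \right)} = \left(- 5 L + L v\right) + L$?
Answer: $38141$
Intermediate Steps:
$H{\left(L,v \right)} = - 4 L + L v$
$38251 + K{\left(H{\left(-11,14 \right)},138 \right)} = 38251 - 11 \left(-4 + 14\right) = 38251 - 110 = 38141$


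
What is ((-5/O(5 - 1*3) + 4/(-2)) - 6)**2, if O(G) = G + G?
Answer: 1369/16 ≈ 85.563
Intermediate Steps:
O(G) = 2*G
((-5/O(5 - 1*3) + 4/(-2)) - 6)**2 = ((-5*1/(2*(5 - 1*3)) + 4/(-2)) - 6)**2 = ((-5*1/(2*(5 - 3)) + 4*(-1/2)) - 6)**2 = ((-5/(2*2) - 2) - 6)**2 = ((-5/4 - 2) - 6)**2 = (-13/4 - 6)**2 = (-37/4)**2 = 1369/16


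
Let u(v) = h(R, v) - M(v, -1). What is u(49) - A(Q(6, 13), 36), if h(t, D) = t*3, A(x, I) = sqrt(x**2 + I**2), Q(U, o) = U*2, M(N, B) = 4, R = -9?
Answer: -31 - 12*sqrt(10) ≈ -68.947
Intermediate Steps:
Q(U, o) = 2*U
A(x, I) = sqrt(I**2 + x**2)
h(t, D) = 3*t
u(v) = -31 (u(v) = 3*(-9) - 1*4 = -27 - 4 = -31)
u(49) - A(Q(6, 13), 36) = -31 - sqrt(36**2 + (2*6)**2) = -31 - sqrt(1296 + 12**2) = -31 - sqrt(1296 + 144) = -31 - sqrt(1440) = -31 - 12*sqrt(10)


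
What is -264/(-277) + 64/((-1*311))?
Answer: 64376/86147 ≈ 0.74728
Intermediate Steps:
-264/(-277) + 64/((-1*311)) = -264*(-1/277) + 64/(-311) = 264/277 + 64*(-1/311) = 264/277 - 64/311 = 64376/86147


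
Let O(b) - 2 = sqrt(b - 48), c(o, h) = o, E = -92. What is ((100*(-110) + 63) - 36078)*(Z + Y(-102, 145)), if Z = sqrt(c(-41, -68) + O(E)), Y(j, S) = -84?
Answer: 3949260 - 47015*sqrt(-39 + 2*I*sqrt(35)) ≈ 3.9052e+6 - 2.9689e+5*I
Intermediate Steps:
O(b) = 2 + sqrt(-48 + b) (O(b) = 2 + sqrt(b - 48) = 2 + sqrt(-48 + b))
Z = sqrt(-39 + 2*I*sqrt(35)) (Z = sqrt(-41 + (2 + sqrt(-48 - 92))) = sqrt(-41 + (2 + sqrt(-140))) = sqrt(-41 + (2 + 2*I*sqrt(35))) = sqrt(-39 + 2*I*sqrt(35)) ≈ 0.93685 + 6.3149*I)
((100*(-110) + 63) - 36078)*(Z + Y(-102, 145)) = ((100*(-110) + 63) - 36078)*(sqrt(-39 + 2*I*sqrt(35)) - 84) = ((-11000 + 63) - 36078)*(-84 + sqrt(-39 + 2*I*sqrt(35))) = (-10937 - 36078)*(-84 + sqrt(-39 + 2*I*sqrt(35))) = -47015*(-84 + sqrt(-39 + 2*I*sqrt(35))) = 3949260 - 47015*sqrt(-39 + 2*I*sqrt(35))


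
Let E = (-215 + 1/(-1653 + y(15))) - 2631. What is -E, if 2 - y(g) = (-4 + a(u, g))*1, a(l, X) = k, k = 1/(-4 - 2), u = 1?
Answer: 28121332/9881 ≈ 2846.0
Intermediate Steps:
k = -⅙ (k = 1/(-6) = -⅙ ≈ -0.16667)
a(l, X) = -⅙
y(g) = 37/6 (y(g) = 2 - (-4 - ⅙) = 2 - (-25)/6 = 2 - 1*(-25/6) = 2 + 25/6 = 37/6)
E = -28121332/9881 (E = (-215 + 1/(-1653 + 37/6)) - 2631 = (-215 + 1/(-9881/6)) - 2631 = (-215 - 6/9881) - 2631 = -2124421/9881 - 2631 = -28121332/9881 ≈ -2846.0)
-E = -1*(-28121332/9881) = 28121332/9881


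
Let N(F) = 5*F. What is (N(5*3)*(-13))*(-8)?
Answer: 7800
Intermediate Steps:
(N(5*3)*(-13))*(-8) = ((5*(5*3))*(-13))*(-8) = ((5*15)*(-13))*(-8) = (75*(-13))*(-8) = -975*(-8) = 7800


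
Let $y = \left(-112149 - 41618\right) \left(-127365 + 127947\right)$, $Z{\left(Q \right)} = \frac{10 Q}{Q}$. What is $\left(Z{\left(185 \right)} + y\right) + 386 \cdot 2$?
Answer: $-89491612$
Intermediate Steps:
$Z{\left(Q \right)} = 10$
$y = -89492394$ ($y = \left(-153767\right) 582 = -89492394$)
$\left(Z{\left(185 \right)} + y\right) + 386 \cdot 2 = \left(10 - 89492394\right) + 386 \cdot 2 = -89492384 + 772 = -89491612$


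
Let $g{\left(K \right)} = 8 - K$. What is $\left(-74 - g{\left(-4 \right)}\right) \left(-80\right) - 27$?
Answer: $6853$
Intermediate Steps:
$\left(-74 - g{\left(-4 \right)}\right) \left(-80\right) - 27 = \left(-74 - \left(8 - -4\right)\right) \left(-80\right) - 27 = \left(-74 - \left(8 + 4\right)\right) \left(-80\right) - 27 = \left(-74 - 12\right) \left(-80\right) - 27 = \left(-86\right) \left(-80\right) - 27 = 6880 - 27 = 6853$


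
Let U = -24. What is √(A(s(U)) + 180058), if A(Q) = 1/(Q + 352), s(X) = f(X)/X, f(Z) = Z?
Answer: 15*√99719323/353 ≈ 424.33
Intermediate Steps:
s(X) = 1 (s(X) = X/X = 1)
A(Q) = 1/(352 + Q)
√(A(s(U)) + 180058) = √(1/(352 + 1) + 180058) = √(1/353 + 180058) = √(63560475/353) = 15*√99719323/353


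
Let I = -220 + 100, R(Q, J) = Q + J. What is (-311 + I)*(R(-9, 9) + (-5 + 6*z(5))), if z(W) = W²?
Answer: -62495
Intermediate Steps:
R(Q, J) = J + Q
I = -120
(-311 + I)*(R(-9, 9) + (-5 + 6*z(5))) = (-311 - 120)*((9 - 9) + (-5 + 6*5²)) = -431*(0 + (-5 + 6*25)) = -431*(0 + (-5 + 150)) = -431*(0 + 145) = -431*145 = -62495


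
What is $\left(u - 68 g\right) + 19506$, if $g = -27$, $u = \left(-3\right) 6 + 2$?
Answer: $21326$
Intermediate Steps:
$u = -16$ ($u = -18 + 2 = -16$)
$\left(u - 68 g\right) + 19506 = \left(-16 - -1836\right) + 19506 = \left(-16 + 1836\right) + 19506 = 1820 + 19506 = 21326$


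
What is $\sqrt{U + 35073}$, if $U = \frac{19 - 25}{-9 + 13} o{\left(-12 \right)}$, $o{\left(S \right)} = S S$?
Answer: $3 \sqrt{3873} \approx 186.7$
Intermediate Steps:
$o{\left(S \right)} = S^{2}$
$U = -216$ ($U = \frac{19 - 25}{-9 + 13} \left(-12\right)^{2} = - \frac{6}{4} \cdot 144 = \left(-6\right) \frac{1}{4} \cdot 144 = \left(- \frac{3}{2}\right) 144 = -216$)
$\sqrt{U + 35073} = \sqrt{-216 + 35073} = \sqrt{34857} = 3 \sqrt{3873}$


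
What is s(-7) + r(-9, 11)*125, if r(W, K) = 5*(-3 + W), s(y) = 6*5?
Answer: -7470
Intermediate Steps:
s(y) = 30
r(W, K) = -15 + 5*W
s(-7) + r(-9, 11)*125 = 30 + (-15 + 5*(-9))*125 = 30 + (-15 - 45)*125 = 30 - 60*125 = 30 - 7500 = -7470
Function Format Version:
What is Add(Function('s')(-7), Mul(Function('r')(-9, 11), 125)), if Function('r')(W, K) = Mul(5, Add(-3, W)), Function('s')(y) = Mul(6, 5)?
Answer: -7470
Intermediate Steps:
Function('s')(y) = 30
Function('r')(W, K) = Add(-15, Mul(5, W))
Add(Function('s')(-7), Mul(Function('r')(-9, 11), 125)) = Add(30, Mul(Add(-15, Mul(5, -9)), 125)) = Add(30, Mul(Add(-15, -45), 125)) = Add(30, Mul(-60, 125)) = Add(30, -7500) = -7470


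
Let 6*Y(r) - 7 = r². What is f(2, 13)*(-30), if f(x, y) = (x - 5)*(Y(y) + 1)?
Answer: 2730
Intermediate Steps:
Y(r) = 7/6 + r²/6
f(x, y) = (-5 + x)*(13/6 + y²/6) (f(x, y) = (x - 5)*((7/6 + y²/6) + 1) = (-5 + x)*(13/6 + y²/6))
f(2, 13)*(-30) = (-65/6 - ⅚*13² + (13/6)*2 + (⅙)*2*13²)*(-30) = (-65/6 - ⅚*169 + 13/3 + (⅙)*2*169)*(-30) = (-65/6 - 845/6 + 13/3 + 169/3)*(-30) = -91*(-30) = 2730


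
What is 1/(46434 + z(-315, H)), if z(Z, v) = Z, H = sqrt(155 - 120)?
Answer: 1/46119 ≈ 2.1683e-5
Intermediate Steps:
H = sqrt(35) ≈ 5.9161
1/(46434 + z(-315, H)) = 1/(46434 - 315) = 1/46119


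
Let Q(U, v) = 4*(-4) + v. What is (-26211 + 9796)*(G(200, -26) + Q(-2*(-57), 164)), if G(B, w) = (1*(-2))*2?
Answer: -2363760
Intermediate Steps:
G(B, w) = -4 (G(B, w) = -2*2 = -4)
Q(U, v) = -16 + v
(-26211 + 9796)*(G(200, -26) + Q(-2*(-57), 164)) = (-26211 + 9796)*(-4 + (-16 + 164)) = -16415*(-4 + 148) = -16415*144 = -2363760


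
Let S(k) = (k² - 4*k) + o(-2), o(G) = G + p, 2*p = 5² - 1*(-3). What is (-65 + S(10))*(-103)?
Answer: -721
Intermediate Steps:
p = 14 (p = (5² - 1*(-3))/2 = (25 + 3)/2 = (½)*28 = 14)
o(G) = 14 + G (o(G) = G + 14 = 14 + G)
S(k) = 12 + k² - 4*k (S(k) = (k² - 4*k) + (14 - 2) = (k² - 4*k) + 12 = 12 + k² - 4*k)
(-65 + S(10))*(-103) = (-65 + (12 + 10² - 4*10))*(-103) = (-65 + (12 + 100 - 40))*(-103) = (-65 + 72)*(-103) = 7*(-103) = -721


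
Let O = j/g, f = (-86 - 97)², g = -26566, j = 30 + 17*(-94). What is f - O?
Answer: 444833603/13283 ≈ 33489.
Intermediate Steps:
j = -1568 (j = 30 - 1598 = -1568)
f = 33489 (f = (-183)² = 33489)
O = 784/13283 (O = -1568/(-26566) = -1568*(-1/26566) = 784/13283 ≈ 0.059023)
f - O = 33489 - 1*784/13283 = 33489 - 784/13283 = 444833603/13283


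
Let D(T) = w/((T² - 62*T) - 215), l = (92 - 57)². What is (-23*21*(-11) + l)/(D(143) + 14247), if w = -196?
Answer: 379204/826325 ≈ 0.45890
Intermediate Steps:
l = 1225 (l = 35² = 1225)
D(T) = -196/(-215 + T² - 62*T) (D(T) = -196/((T² - 62*T) - 215) = -196/(-215 + T² - 62*T))
(-23*21*(-11) + l)/(D(143) + 14247) = (-23*21*(-11) + 1225)/(196/(215 - 1*143² + 62*143) + 14247) = (-483*(-11) + 1225)/(196/(215 - 1*20449 + 8866) + 14247) = (5313 + 1225)/(196/(215 - 20449 + 8866) + 14247) = 6538/(196/(-11368) + 14247) = 6538/(196*(-1/11368) + 14247) = 6538/(-1/58 + 14247) = 6538/(826325/58) = 6538*(58/826325) = 379204/826325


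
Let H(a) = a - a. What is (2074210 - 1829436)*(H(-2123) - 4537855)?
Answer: -1110748919770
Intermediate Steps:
H(a) = 0
(2074210 - 1829436)*(H(-2123) - 4537855) = (2074210 - 1829436)*(0 - 4537855) = 244774*(-4537855) = -1110748919770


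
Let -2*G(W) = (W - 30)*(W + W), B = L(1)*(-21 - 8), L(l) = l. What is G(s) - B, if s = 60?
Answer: -1771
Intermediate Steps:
B = -29 (B = 1*(-21 - 8) = 1*(-29) = -29)
G(W) = -W*(-30 + W) (G(W) = -(W - 30)*(W + W)/2 = -(-30 + W)*2*W/2 = -W*(-30 + W))
G(s) - B = 60*(30 - 1*60) - 1*(-29) = 60*(30 - 60) + 29 = 60*(-30) + 29 = -1800 + 29 = -1771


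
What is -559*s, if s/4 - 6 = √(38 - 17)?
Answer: -13416 - 2236*√21 ≈ -23663.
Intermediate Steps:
s = 24 + 4*√21 (s = 24 + 4*√(38 - 17) = 24 + 4*√21 ≈ 42.330)
-559*s = -559*(24 + 4*√21) = -13416 - 2236*√21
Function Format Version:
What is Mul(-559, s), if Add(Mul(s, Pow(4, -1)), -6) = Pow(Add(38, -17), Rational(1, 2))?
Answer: Add(-13416, Mul(-2236, Pow(21, Rational(1, 2)))) ≈ -23663.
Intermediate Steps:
s = Add(24, Mul(4, Pow(21, Rational(1, 2)))) (s = Add(24, Mul(4, Pow(Add(38, -17), Rational(1, 2)))) = Add(24, Mul(4, Pow(21, Rational(1, 2)))) ≈ 42.330)
Mul(-559, s) = Mul(-559, Add(24, Mul(4, Pow(21, Rational(1, 2))))) = Add(-13416, Mul(-2236, Pow(21, Rational(1, 2))))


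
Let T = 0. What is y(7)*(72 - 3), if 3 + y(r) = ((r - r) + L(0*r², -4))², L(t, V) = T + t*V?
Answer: -207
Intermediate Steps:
L(t, V) = V*t (L(t, V) = 0 + t*V = 0 + V*t = V*t)
y(r) = -3 (y(r) = -3 + ((r - r) - 0*r²)² = -3 + (0 - 4*0)² = -3 + (0 + 0)² = -3 + 0² = -3 + 0 = -3)
y(7)*(72 - 3) = -3*(72 - 3) = -3*69 = -207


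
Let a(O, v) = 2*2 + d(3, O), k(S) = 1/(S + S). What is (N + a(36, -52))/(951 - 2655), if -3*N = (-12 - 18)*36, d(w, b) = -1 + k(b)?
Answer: -26137/122688 ≈ -0.21304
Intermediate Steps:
k(S) = 1/(2*S)
d(w, b) = -1 + 1/(2*b)
N = 360 (N = -(-12 - 18)*36/3 = -(-10)*36 = -1/3*(-1080) = 360)
a(O, v) = 4 + (1/2 - O)/O (a(O, v) = 2*2 + (1/2 - O)/O = 4 + (1/2 - O)/O)
(N + a(36, -52))/(951 - 2655) = (360 + (3 + (1/2)/36))/(951 - 2655) = (360 + (3 + (1/2)*(1/36)))/(-1704) = (360 + (3 + 1/72))*(-1/1704) = (360 + 217/72)*(-1/1704) = (26137/72)*(-1/1704) = -26137/122688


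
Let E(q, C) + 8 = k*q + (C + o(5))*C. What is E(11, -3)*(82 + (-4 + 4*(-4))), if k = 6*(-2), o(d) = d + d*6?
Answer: -14632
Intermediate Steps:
o(d) = 7*d (o(d) = d + 6*d = 7*d)
k = -12
E(q, C) = -8 - 12*q + C*(35 + C) (E(q, C) = -8 + (-12*q + (C + 7*5)*C) = -8 + (-12*q + (C + 35)*C) = -8 + (-12*q + (35 + C)*C) = -8 + (-12*q + C*(35 + C)) = -8 - 12*q + C*(35 + C))
E(11, -3)*(82 + (-4 + 4*(-4))) = (-8 + (-3)**2 - 12*11 + 35*(-3))*(82 + (-4 + 4*(-4))) = (-8 + 9 - 132 - 105)*(82 + (-4 - 16)) = -236*(82 - 20) = -236*62 = -14632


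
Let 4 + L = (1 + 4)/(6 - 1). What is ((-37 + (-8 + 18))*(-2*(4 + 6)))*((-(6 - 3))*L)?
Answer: 4860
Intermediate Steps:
L = -3 (L = -4 + (1 + 4)/(6 - 1) = -4 + 5/5 = -4 + 5*(1/5) = -4 + 1 = -3)
((-37 + (-8 + 18))*(-2*(4 + 6)))*((-(6 - 3))*L) = ((-37 + (-8 + 18))*(-2*(4 + 6)))*(-(6 - 3)*(-3)) = ((-37 + 10)*(-2*10))*(-1*3*(-3)) = (-27*(-20))*(-3*(-3)) = 540*9 = 4860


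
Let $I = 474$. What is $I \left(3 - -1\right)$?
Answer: $1896$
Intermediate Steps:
$I \left(3 - -1\right) = 474 \left(3 - -1\right) = 474 \left(3 + 1\right) = 474 \cdot 4 = 1896$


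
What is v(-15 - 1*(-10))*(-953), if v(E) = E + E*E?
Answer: -19060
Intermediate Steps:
v(E) = E + E²
v(-15 - 1*(-10))*(-953) = ((-15 - 1*(-10))*(1 + (-15 - 1*(-10))))*(-953) = ((-15 + 10)*(1 + (-15 + 10)))*(-953) = -5*(1 - 5)*(-953) = -5*(-4)*(-953) = 20*(-953) = -19060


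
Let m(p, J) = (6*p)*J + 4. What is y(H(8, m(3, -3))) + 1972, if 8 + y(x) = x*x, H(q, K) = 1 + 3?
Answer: 1980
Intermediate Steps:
m(p, J) = 4 + 6*J*p (m(p, J) = 6*J*p + 4 = 4 + 6*J*p)
H(q, K) = 4
y(x) = -8 + x**2 (y(x) = -8 + x*x = -8 + x**2)
y(H(8, m(3, -3))) + 1972 = (-8 + 4**2) + 1972 = (-8 + 16) + 1972 = 8 + 1972 = 1980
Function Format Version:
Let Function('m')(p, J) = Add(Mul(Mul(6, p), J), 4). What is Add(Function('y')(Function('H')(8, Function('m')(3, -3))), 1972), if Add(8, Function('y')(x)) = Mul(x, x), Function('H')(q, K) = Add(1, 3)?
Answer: 1980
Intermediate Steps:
Function('m')(p, J) = Add(4, Mul(6, J, p)) (Function('m')(p, J) = Add(Mul(6, J, p), 4) = Add(4, Mul(6, J, p)))
Function('H')(q, K) = 4
Function('y')(x) = Add(-8, Pow(x, 2)) (Function('y')(x) = Add(-8, Mul(x, x)) = Add(-8, Pow(x, 2)))
Add(Function('y')(Function('H')(8, Function('m')(3, -3))), 1972) = Add(Add(-8, Pow(4, 2)), 1972) = Add(Add(-8, 16), 1972) = Add(8, 1972) = 1980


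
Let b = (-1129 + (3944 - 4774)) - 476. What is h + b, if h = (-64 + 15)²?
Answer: -34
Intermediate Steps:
h = 2401 (h = (-49)² = 2401)
b = -2435 (b = (-1129 - 830) - 476 = -1959 - 476 = -2435)
h + b = 2401 - 2435 = -34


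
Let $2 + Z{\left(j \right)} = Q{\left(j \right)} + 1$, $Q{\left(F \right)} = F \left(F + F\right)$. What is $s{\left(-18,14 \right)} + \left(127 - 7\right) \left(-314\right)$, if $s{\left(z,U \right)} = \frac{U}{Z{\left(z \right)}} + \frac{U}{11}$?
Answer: $- \frac{268159348}{7117} \approx -37679.0$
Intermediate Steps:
$Q{\left(F \right)} = 2 F^{2}$ ($Q{\left(F \right)} = F 2 F = 2 F^{2}$)
$Z{\left(j \right)} = -1 + 2 j^{2}$ ($Z{\left(j \right)} = -2 + \left(2 j^{2} + 1\right) = -2 + \left(1 + 2 j^{2}\right) = -1 + 2 j^{2}$)
$s{\left(z,U \right)} = \frac{U}{11} + \frac{U}{-1 + 2 z^{2}}$ ($s{\left(z,U \right)} = \frac{U}{-1 + 2 z^{2}} + \frac{U}{11} = \frac{U}{11} + \frac{U}{-1 + 2 z^{2}}$)
$s{\left(-18,14 \right)} + \left(127 - 7\right) \left(-314\right) = \frac{2}{11} \cdot 14 \frac{1}{-1 + 2 \left(-18\right)^{2}} \left(5 + \left(-18\right)^{2}\right) + \left(127 - 7\right) \left(-314\right) = \frac{2}{11} \cdot 14 \frac{1}{-1 + 2 \cdot 324} \left(5 + 324\right) + \left(127 - 7\right) \left(-314\right) = \frac{2}{11} \cdot 14 \frac{1}{-1 + 648} \cdot 329 + 120 \left(-314\right) = \frac{2}{11} \cdot 14 \cdot \frac{1}{647} \cdot 329 - 37680 = \frac{9212}{7117} - 37680 = - \frac{268159348}{7117}$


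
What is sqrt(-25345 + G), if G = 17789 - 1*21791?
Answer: I*sqrt(29347) ≈ 171.31*I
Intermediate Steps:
G = -4002 (G = 17789 - 21791 = -4002)
sqrt(-25345 + G) = sqrt(-25345 - 4002) = sqrt(-29347) = I*sqrt(29347)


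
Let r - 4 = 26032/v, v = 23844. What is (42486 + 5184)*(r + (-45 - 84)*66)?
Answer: -805966255780/1987 ≈ -4.0562e+8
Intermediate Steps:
r = 30352/5961 (r = 4 + 26032/23844 = 4 + 26032*(1/23844) = 4 + 6508/5961 = 30352/5961 ≈ 5.0918)
(42486 + 5184)*(r + (-45 - 84)*66) = (42486 + 5184)*(30352/5961 + (-45 - 84)*66) = 47670*(30352/5961 - 129*66) = 47670*(30352/5961 - 8514) = 47670*(-50721602/5961) = -805966255780/1987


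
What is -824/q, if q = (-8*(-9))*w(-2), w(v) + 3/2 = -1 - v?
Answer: 206/9 ≈ 22.889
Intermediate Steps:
w(v) = -5/2 - v (w(v) = -3/2 + (-1 - v) = -5/2 - v)
q = -36 (q = (-8*(-9))*(-5/2 - 1*(-2)) = 72*(-5/2 + 2) = 72*(-½) = -36)
-824/q = -824/(-36) = -824*(-1/36) = 206/9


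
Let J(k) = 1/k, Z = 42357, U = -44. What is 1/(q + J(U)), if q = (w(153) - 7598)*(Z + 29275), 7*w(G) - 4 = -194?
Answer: -308/168230903815 ≈ -1.8308e-9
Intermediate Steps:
w(G) = -190/7 (w(G) = 4/7 + (1/7)*(-194) = 4/7 - 194/7 = -190/7)
q = -3823429632/7 (q = (-190/7 - 7598)*(42357 + 29275) = -53376/7*71632 = -3823429632/7 ≈ -5.4620e+8)
1/(q + J(U)) = 1/(-3823429632/7 + 1/(-44)) = 1/(-3823429632/7 - 1/44) = 1/(-168230903815/308) = -308/168230903815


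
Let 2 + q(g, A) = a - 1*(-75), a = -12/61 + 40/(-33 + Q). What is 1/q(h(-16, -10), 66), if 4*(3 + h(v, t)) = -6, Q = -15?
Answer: 366/26341 ≈ 0.013895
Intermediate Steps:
h(v, t) = -9/2 (h(v, t) = -3 + (¼)*(-6) = -3 - 3/2 = -9/2)
a = -377/366 (a = -12/61 + 40/(-33 - 15) = -12*1/61 + 40/(-48) = -12/61 + 40*(-1/48) = -12/61 - ⅚ = -377/366 ≈ -1.0301)
q(g, A) = 26341/366 (q(g, A) = -2 + (-377/366 - 1*(-75)) = -2 + (-377/366 + 75) = -2 + 27073/366 = 26341/366)
1/q(h(-16, -10), 66) = 1/(26341/366) = 366/26341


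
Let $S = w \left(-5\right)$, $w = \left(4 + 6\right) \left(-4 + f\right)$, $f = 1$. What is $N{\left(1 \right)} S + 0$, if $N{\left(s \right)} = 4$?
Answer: $600$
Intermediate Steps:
$w = -30$ ($w = \left(4 + 6\right) \left(-4 + 1\right) = 10 \left(-3\right) = -30$)
$S = 150$ ($S = \left(-30\right) \left(-5\right) = 150$)
$N{\left(1 \right)} S + 0 = 4 \cdot 150 + 0 = 600 + 0 = 600$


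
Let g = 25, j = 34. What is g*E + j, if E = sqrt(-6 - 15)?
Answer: 34 + 25*I*sqrt(21) ≈ 34.0 + 114.56*I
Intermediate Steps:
E = I*sqrt(21) (E = sqrt(-21) = I*sqrt(21) ≈ 4.5826*I)
g*E + j = 25*(I*sqrt(21)) + 34 = 25*I*sqrt(21) + 34 = 34 + 25*I*sqrt(21)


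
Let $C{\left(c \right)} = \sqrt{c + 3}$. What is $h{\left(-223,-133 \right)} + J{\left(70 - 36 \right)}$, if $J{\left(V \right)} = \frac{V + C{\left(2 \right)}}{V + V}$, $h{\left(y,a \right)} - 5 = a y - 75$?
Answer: $\frac{59179}{2} + \frac{\sqrt{5}}{68} \approx 29590.0$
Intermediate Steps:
$C{\left(c \right)} = \sqrt{3 + c}$
$h{\left(y,a \right)} = -70 + a y$ ($h{\left(y,a \right)} = 5 + \left(a y - 75\right) = 5 + \left(-75 + a y\right) = -70 + a y$)
$J{\left(V \right)} = \frac{V + \sqrt{5}}{2 V}$ ($J{\left(V \right)} = \frac{V + \sqrt{3 + 2}}{V + V} = \frac{V + \sqrt{5}}{2 V}$)
$h{\left(-223,-133 \right)} + J{\left(70 - 36 \right)} = \left(-70 - -29659\right) + \frac{\left(70 - 36\right) + \sqrt{5}}{2 \left(70 - 36\right)} = \left(-70 + 29659\right) + \frac{\left(70 - 36\right) + \sqrt{5}}{2 \left(70 - 36\right)} = 29589 + \frac{34 + \sqrt{5}}{2 \cdot 34} = 29589 + \frac{1}{2} \cdot \frac{1}{34} \left(34 + \sqrt{5}\right) = 29589 + \left(\frac{1}{2} + \frac{\sqrt{5}}{68}\right) = \frac{59179}{2} + \frac{\sqrt{5}}{68}$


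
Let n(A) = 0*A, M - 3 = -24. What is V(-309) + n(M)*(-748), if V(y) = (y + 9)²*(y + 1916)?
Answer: 144630000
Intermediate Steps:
V(y) = (9 + y)²*(1916 + y)
M = -21 (M = 3 - 24 = -21)
n(A) = 0
V(-309) + n(M)*(-748) = (9 - 309)²*(1916 - 309) + 0*(-748) = (-300)²*1607 + 0 = 90000*1607 + 0 = 144630000 + 0 = 144630000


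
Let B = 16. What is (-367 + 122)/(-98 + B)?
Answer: 245/82 ≈ 2.9878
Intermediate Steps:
(-367 + 122)/(-98 + B) = (-367 + 122)/(-98 + 16) = -245/(-82) = -245*(-1/82) = 245/82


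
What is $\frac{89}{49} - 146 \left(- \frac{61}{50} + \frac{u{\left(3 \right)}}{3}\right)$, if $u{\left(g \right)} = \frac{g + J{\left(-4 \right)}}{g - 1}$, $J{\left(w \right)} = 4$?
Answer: $\frac{35291}{3675} \approx 9.603$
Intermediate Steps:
$u{\left(g \right)} = \frac{4 + g}{-1 + g}$ ($u{\left(g \right)} = \frac{g + 4}{g - 1} = \frac{4 + g}{-1 + g}$)
$\frac{89}{49} - 146 \left(- \frac{61}{50} + \frac{u{\left(3 \right)}}{3}\right) = \frac{89}{49} - 146 \left(- \frac{61}{50} + \frac{\frac{1}{-1 + 3} \left(4 + 3\right)}{3}\right) = 89 \cdot \frac{1}{49} - 146 \left(\left(-61\right) \frac{1}{50} + \frac{1}{2} \cdot 7 \cdot \frac{1}{3}\right) = \frac{89}{49} - 146 \left(- \frac{61}{50} + \frac{1}{2} \cdot 7 \cdot \frac{1}{3}\right) = \frac{89}{49} - 146 \left(- \frac{61}{50} + \frac{7}{2} \cdot \frac{1}{3}\right) = \frac{89}{49} - 146 \left(- \frac{61}{50} + \frac{7}{6}\right) = \frac{89}{49} - - \frac{584}{75} = \frac{89}{49} + \frac{584}{75} = \frac{35291}{3675}$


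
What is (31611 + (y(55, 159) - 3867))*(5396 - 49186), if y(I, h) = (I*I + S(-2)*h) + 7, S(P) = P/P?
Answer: -1354643650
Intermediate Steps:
S(P) = 1
y(I, h) = 7 + h + I² (y(I, h) = (I*I + 1*h) + 7 = (I² + h) + 7 = (h + I²) + 7 = 7 + h + I²)
(31611 + (y(55, 159) - 3867))*(5396 - 49186) = (31611 + ((7 + 159 + 55²) - 3867))*(5396 - 49186) = (31611 + ((7 + 159 + 3025) - 3867))*(-43790) = (31611 + (3191 - 3867))*(-43790) = (31611 - 676)*(-43790) = 30935*(-43790) = -1354643650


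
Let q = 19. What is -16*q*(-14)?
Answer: 4256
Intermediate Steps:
-16*q*(-14) = -16*19*(-14) = -304*(-14) = 4256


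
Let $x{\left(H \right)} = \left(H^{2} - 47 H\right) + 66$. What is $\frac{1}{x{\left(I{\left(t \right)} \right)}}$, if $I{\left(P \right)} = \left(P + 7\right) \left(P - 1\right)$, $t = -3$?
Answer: $\frac{1}{1074} \approx 0.0009311$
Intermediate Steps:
$I{\left(P \right)} = \left(-1 + P\right) \left(7 + P\right)$ ($I{\left(P \right)} = \left(7 + P\right) \left(-1 + P\right) = \left(-1 + P\right) \left(7 + P\right)$)
$x{\left(H \right)} = 66 + H^{2} - 47 H$
$\frac{1}{x{\left(I{\left(t \right)} \right)}} = \frac{1}{66 + \left(-7 + \left(-3\right)^{2} + 6 \left(-3\right)\right)^{2} - 47 \left(-7 + \left(-3\right)^{2} + 6 \left(-3\right)\right)} = \frac{1}{66 + \left(-7 + 9 - 18\right)^{2} - 47 \left(-7 + 9 - 18\right)} = \frac{1}{66 + \left(-16\right)^{2} - -752} = \frac{1}{66 + 256 + 752} = \frac{1}{1074}$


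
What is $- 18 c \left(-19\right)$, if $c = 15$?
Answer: $5130$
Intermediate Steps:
$- 18 c \left(-19\right) = \left(-18\right) 15 \left(-19\right) = \left(-270\right) \left(-19\right) = 5130$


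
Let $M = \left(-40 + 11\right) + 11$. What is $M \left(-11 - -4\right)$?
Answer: $126$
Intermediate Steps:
$M = -18$ ($M = -29 + 11 = -18$)
$M \left(-11 - -4\right) = - 18 \left(-11 - -4\right) = - 18 \left(-11 + 4\right) = \left(-18\right) \left(-7\right) = 126$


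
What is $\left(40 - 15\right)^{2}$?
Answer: $625$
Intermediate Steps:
$\left(40 - 15\right)^{2} = 25^{2} = 625$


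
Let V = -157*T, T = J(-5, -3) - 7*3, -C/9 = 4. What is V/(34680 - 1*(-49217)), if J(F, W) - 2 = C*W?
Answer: -13973/83897 ≈ -0.16655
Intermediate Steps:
C = -36 (C = -9*4 = -36)
J(F, W) = 2 - 36*W
T = 89 (T = (2 - 36*(-3)) - 7*3 = (2 + 108) - 21 = 110 - 21 = 89)
V = -13973 (V = -157*89 = -13973)
V/(34680 - 1*(-49217)) = -13973/(34680 - 1*(-49217)) = -13973/(34680 + 49217) = -13973/83897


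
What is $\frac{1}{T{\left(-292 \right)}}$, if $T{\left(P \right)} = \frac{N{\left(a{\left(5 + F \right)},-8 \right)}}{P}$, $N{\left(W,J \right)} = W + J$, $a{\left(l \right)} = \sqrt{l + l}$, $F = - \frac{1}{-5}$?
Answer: $\frac{2920}{67} + \frac{146 \sqrt{65}}{67} \approx 61.151$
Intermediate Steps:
$F = \frac{1}{5}$ ($F = \left(-1\right) \left(- \frac{1}{5}\right) = \frac{1}{5} \approx 0.2$)
$a{\left(l \right)} = \sqrt{2} \sqrt{l}$ ($a{\left(l \right)} = \sqrt{2 l} = \sqrt{2} \sqrt{l}$)
$N{\left(W,J \right)} = J + W$
$T{\left(P \right)} = \frac{-8 + \frac{2 \sqrt{65}}{5}}{P}$ ($T{\left(P \right)} = \frac{-8 + \sqrt{2} \sqrt{5 + \frac{1}{5}}}{P} = \frac{-8 + \sqrt{2} \sqrt{\frac{26}{5}}}{P} = \frac{-8 + \sqrt{2} \frac{\sqrt{130}}{5}}{P} = \frac{-8 + \frac{2 \sqrt{65}}{5}}{P}$)
$\frac{1}{T{\left(-292 \right)}} = \frac{1}{\frac{2}{5} \frac{1}{-292} \left(-20 + \sqrt{65}\right)} = \frac{1}{\frac{2}{5} \left(- \frac{1}{292}\right) \left(-20 + \sqrt{65}\right)} = \frac{1}{\frac{2}{73} - \frac{\sqrt{65}}{730}}$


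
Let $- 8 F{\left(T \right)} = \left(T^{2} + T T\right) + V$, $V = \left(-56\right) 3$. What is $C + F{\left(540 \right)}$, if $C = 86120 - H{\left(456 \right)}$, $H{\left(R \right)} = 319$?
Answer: $12922$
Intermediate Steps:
$V = -168$
$F{\left(T \right)} = 21 - \frac{T^{2}}{4}$ ($F{\left(T \right)} = - \frac{\left(T^{2} + T T\right) - 168}{8} = - \frac{\left(T^{2} + T^{2}\right) - 168}{8} = - \frac{2 T^{2} - 168}{8} = - \frac{-168 + 2 T^{2}}{8} = 21 - \frac{T^{2}}{4}$)
$C = 85801$ ($C = 86120 - 319 = 85801$)
$C + F{\left(540 \right)} = 85801 + \left(21 - \frac{540^{2}}{4}\right) = 85801 + \left(21 - 72900\right) = 85801 - 72879 = 12922$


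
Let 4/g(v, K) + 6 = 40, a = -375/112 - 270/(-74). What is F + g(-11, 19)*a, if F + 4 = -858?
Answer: -30361843/35224 ≈ -861.96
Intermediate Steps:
F = -862 (F = -4 - 858 = -862)
a = 1245/4144 (a = -375*1/112 - 270*(-1/74) = -375/112 + 135/37 = 1245/4144 ≈ 0.30043)
g(v, K) = 2/17 (g(v, K) = 4/(-6 + 40) = 4/34 = 4*(1/34) = 2/17)
F + g(-11, 19)*a = -862 + (2/17)*(1245/4144) = -862 + 1245/35224 = -30361843/35224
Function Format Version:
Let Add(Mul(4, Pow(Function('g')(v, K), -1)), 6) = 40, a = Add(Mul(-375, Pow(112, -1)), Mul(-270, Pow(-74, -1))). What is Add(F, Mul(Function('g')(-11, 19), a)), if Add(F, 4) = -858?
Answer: Rational(-30361843, 35224) ≈ -861.96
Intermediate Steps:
F = -862 (F = Add(-4, -858) = -862)
a = Rational(1245, 4144) (a = Add(Mul(-375, Rational(1, 112)), Mul(-270, Rational(-1, 74))) = Add(Rational(-375, 112), Rational(135, 37)) = Rational(1245, 4144) ≈ 0.30043)
Function('g')(v, K) = Rational(2, 17) (Function('g')(v, K) = Mul(4, Pow(Add(-6, 40), -1)) = Mul(4, Pow(34, -1)) = Mul(4, Rational(1, 34)) = Rational(2, 17))
Add(F, Mul(Function('g')(-11, 19), a)) = Add(-862, Mul(Rational(2, 17), Rational(1245, 4144))) = Add(-862, Rational(1245, 35224)) = Rational(-30361843, 35224)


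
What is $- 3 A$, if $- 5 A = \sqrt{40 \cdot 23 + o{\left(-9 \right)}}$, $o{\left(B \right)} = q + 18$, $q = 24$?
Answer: $\frac{3 \sqrt{962}}{5} \approx 18.61$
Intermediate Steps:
$o{\left(B \right)} = 42$ ($o{\left(B \right)} = 24 + 18 = 42$)
$A = - \frac{\sqrt{962}}{5}$ ($A = - \frac{\sqrt{40 \cdot 23 + 42}}{5} = - \frac{\sqrt{920 + 42}}{5} = - \frac{\sqrt{962}}{5} \approx -6.2032$)
$- 3 A = - 3 \left(- \frac{\sqrt{962}}{5}\right) = \frac{3 \sqrt{962}}{5}$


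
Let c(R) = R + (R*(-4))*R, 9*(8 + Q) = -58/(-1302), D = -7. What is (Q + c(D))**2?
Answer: 1528239888400/34327881 ≈ 44519.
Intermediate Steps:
Q = -46843/5859 (Q = -8 + (-58/(-1302))/9 = -8 + (-58*(-1/1302))/9 = -8 + (1/9)*(29/651) = -8 + 29/5859 = -46843/5859 ≈ -7.9950)
c(R) = R - 4*R**2 (c(R) = R + (-4*R)*R = R - 4*R**2)
(Q + c(D))**2 = (-46843/5859 - 7*(1 - 4*(-7)))**2 = (-46843/5859 - 7*(1 + 28))**2 = (-46843/5859 - 7*29)**2 = (-46843/5859 - 203)**2 = (-1236220/5859)**2 = 1528239888400/34327881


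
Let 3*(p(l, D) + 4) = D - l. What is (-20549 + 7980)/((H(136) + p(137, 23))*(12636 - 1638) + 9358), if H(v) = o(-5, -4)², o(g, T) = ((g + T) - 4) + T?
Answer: -12569/2725864 ≈ -0.0046110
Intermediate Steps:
p(l, D) = -4 - l/3 + D/3 (p(l, D) = -4 + (D - l)/3 = -4 + (-l/3 + D/3) = -4 - l/3 + D/3)
o(g, T) = -4 + g + 2*T (o(g, T) = ((T + g) - 4) + T = (-4 + T + g) + T = -4 + g + 2*T)
H(v) = 289 (H(v) = (-4 - 5 + 2*(-4))² = (-4 - 5 - 8)² = (-17)² = 289)
(-20549 + 7980)/((H(136) + p(137, 23))*(12636 - 1638) + 9358) = (-20549 + 7980)/((289 + (-4 - ⅓*137 + (⅓)*23))*(12636 - 1638) + 9358) = -12569/((289 + (-4 - 137/3 + 23/3))*10998 + 9358) = -12569/((289 - 42)*10998 + 9358) = -12569/(247*10998 + 9358) = -12569/(2716506 + 9358) = -12569/2725864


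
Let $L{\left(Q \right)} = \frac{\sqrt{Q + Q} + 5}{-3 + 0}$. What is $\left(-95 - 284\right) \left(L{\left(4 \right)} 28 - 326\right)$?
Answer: $\frac{423722}{3} + \frac{21224 \sqrt{2}}{3} \approx 1.5125 \cdot 10^{5}$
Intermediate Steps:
$L{\left(Q \right)} = - \frac{5}{3} - \frac{\sqrt{2} \sqrt{Q}}{3}$ ($L{\left(Q \right)} = \frac{\sqrt{2 Q} + 5}{-3} = \left(\sqrt{2} \sqrt{Q} + 5\right) \left(- \frac{1}{3}\right) = \left(5 + \sqrt{2} \sqrt{Q}\right) \left(- \frac{1}{3}\right) = - \frac{5}{3} - \frac{\sqrt{2} \sqrt{Q}}{3}$)
$\left(-95 - 284\right) \left(L{\left(4 \right)} 28 - 326\right) = \left(-95 - 284\right) \left(\left(- \frac{5}{3} - \frac{\sqrt{2} \sqrt{4}}{3}\right) 28 - 326\right) = - 379 \left(\left(- \frac{5}{3} - \frac{1}{3} \sqrt{2} \cdot 2\right) 28 - 326\right) = - 379 \left(\left(- \frac{5}{3} - \frac{2 \sqrt{2}}{3}\right) 28 - 326\right) = - 379 \left(\left(- \frac{140}{3} - \frac{56 \sqrt{2}}{3}\right) - 326\right) = - 379 \left(- \frac{1118}{3} - \frac{56 \sqrt{2}}{3}\right) = \frac{423722}{3} + \frac{21224 \sqrt{2}}{3}$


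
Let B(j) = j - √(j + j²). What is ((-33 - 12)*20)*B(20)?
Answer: -18000 + 1800*√105 ≈ 444.51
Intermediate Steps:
((-33 - 12)*20)*B(20) = ((-33 - 12)*20)*(20 - √(20*(1 + 20))) = (-45*20)*(20 - √(20*21)) = -900*(20 - √420) = -900*(20 - 2*√105) = -18000 + 1800*√105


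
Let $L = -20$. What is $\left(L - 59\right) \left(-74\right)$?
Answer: $5846$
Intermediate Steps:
$\left(L - 59\right) \left(-74\right) = \left(-20 - 59\right) \left(-74\right) = \left(-79\right) \left(-74\right) = 5846$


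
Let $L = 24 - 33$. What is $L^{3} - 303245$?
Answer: $-303974$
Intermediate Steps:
$L = -9$ ($L = 24 - 33 = -9$)
$L^{3} - 303245 = \left(-9\right)^{3} - 303245 = -729 - 303245 = -303974$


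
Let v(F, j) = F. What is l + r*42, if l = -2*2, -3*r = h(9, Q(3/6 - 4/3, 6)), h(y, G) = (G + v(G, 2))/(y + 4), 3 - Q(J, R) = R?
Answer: 32/13 ≈ 2.4615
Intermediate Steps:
Q(J, R) = 3 - R
h(y, G) = 2*G/(4 + y) (h(y, G) = (G + G)/(y + 4) = (2*G)/(4 + y) = 2*G/(4 + y))
r = 2/13 (r = -2*(3 - 1*6)/(3*(4 + 9)) = -2*(3 - 6)/(3*13) = -2*(-3)/(3*13) = -1/3*(-6/13) = 2/13 ≈ 0.15385)
l = -4
l + r*42 = -4 + (2/13)*42 = -4 + 84/13 = 32/13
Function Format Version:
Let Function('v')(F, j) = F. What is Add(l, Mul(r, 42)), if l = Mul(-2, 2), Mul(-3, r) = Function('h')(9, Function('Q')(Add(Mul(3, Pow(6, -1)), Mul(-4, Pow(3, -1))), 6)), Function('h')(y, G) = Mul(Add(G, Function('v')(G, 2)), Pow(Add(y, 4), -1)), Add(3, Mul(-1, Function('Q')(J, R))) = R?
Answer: Rational(32, 13) ≈ 2.4615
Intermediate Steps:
Function('Q')(J, R) = Add(3, Mul(-1, R))
Function('h')(y, G) = Mul(2, G, Pow(Add(4, y), -1)) (Function('h')(y, G) = Mul(Add(G, G), Pow(Add(y, 4), -1)) = Mul(Mul(2, G), Pow(Add(4, y), -1)) = Mul(2, G, Pow(Add(4, y), -1)))
r = Rational(2, 13) (r = Mul(Rational(-1, 3), Mul(2, Add(3, Mul(-1, 6)), Pow(Add(4, 9), -1))) = Mul(Rational(-1, 3), Mul(2, Add(3, -6), Pow(13, -1))) = Mul(Rational(-1, 3), Mul(2, -3, Rational(1, 13))) = Mul(Rational(-1, 3), Rational(-6, 13)) = Rational(2, 13) ≈ 0.15385)
l = -4
Add(l, Mul(r, 42)) = Add(-4, Mul(Rational(2, 13), 42)) = Add(-4, Rational(84, 13)) = Rational(32, 13)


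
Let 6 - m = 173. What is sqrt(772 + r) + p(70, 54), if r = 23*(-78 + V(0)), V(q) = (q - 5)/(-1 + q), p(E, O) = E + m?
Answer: -97 + I*sqrt(907) ≈ -97.0 + 30.116*I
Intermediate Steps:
m = -167 (m = 6 - 1*173 = 6 - 173 = -167)
p(E, O) = -167 + E (p(E, O) = E - 167 = -167 + E)
V(q) = (-5 + q)/(-1 + q)
r = -1679 (r = 23*(-78 + (-5 + 0)/(-1 + 0)) = 23*(-78 - 5/(-1)) = 23*(-78 - 1*(-5)) = 23*(-78 + 5) = 23*(-73) = -1679)
sqrt(772 + r) + p(70, 54) = sqrt(772 - 1679) + (-167 + 70) = sqrt(-907) - 97 = I*sqrt(907) - 97 = -97 + I*sqrt(907)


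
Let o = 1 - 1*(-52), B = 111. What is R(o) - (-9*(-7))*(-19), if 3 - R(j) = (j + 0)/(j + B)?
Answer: 196747/164 ≈ 1199.7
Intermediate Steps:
o = 53 (o = 1 + 52 = 53)
R(j) = 3 - j/(111 + j) (R(j) = 3 - (j + 0)/(j + 111) = 3 - j/(111 + j))
R(o) - (-9*(-7))*(-19) = (333 + 2*53)/(111 + 53) - (-9*(-7))*(-19) = (333 + 106)/164 - 63*(-19) = (1/164)*439 - 1*(-1197) = 439/164 + 1197 = 196747/164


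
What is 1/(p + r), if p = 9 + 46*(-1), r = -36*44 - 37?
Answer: -1/1658 ≈ -0.00060314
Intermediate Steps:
r = -1621 (r = -1584 - 37 = -1621)
p = -37 (p = 9 - 46 = -37)
1/(p + r) = 1/(-37 - 1621) = 1/(-1658) = -1/1658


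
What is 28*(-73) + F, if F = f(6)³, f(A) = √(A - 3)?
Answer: -2044 + 3*√3 ≈ -2038.8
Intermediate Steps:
f(A) = √(-3 + A)
F = 3*√3 (F = (√(-3 + 6))³ = (√3)³ = 3*√3 ≈ 5.1962)
28*(-73) + F = 28*(-73) + 3*√3 = -2044 + 3*√3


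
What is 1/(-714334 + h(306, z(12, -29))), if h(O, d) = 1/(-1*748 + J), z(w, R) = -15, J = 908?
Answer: -160/114293439 ≈ -1.3999e-6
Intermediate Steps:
h(O, d) = 1/160 (h(O, d) = 1/(-1*748 + 908) = 1/(-748 + 908) = 1/160)
1/(-714334 + h(306, z(12, -29))) = 1/(-714334 + 1/160) = 1/(-114293439/160) = -160/114293439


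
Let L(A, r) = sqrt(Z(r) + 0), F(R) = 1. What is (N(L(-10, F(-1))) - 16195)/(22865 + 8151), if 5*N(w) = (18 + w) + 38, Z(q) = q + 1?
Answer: -80919/155080 + sqrt(2)/155080 ≈ -0.52178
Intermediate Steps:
Z(q) = 1 + q
L(A, r) = sqrt(1 + r) (L(A, r) = sqrt((1 + r) + 0) = sqrt(1 + r))
N(w) = 56/5 + w/5 (N(w) = ((18 + w) + 38)/5 = (56 + w)/5 = 56/5 + w/5)
(N(L(-10, F(-1))) - 16195)/(22865 + 8151) = ((56/5 + sqrt(1 + 1)/5) - 16195)/(22865 + 8151) = ((56/5 + sqrt(2)/5) - 16195)/31016 = (-80919/5 + sqrt(2)/5)*(1/31016) = -80919/155080 + sqrt(2)/155080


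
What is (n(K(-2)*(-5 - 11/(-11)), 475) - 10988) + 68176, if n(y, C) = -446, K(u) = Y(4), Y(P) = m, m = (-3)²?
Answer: 56742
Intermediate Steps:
m = 9
Y(P) = 9
K(u) = 9
(n(K(-2)*(-5 - 11/(-11)), 475) - 10988) + 68176 = (-446 - 10988) + 68176 = -11434 + 68176 = 56742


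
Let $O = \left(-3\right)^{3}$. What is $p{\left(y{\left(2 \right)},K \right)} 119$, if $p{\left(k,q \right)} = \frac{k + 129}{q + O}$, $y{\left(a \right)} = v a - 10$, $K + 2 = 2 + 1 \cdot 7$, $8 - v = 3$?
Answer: $- \frac{15351}{20} \approx -767.55$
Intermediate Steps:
$v = 5$ ($v = 8 - 3 = 5$)
$O = -27$
$K = 7$ ($K = -2 + \left(2 + 1 \cdot 7\right) = -2 + \left(2 + 7\right) = -2 + 9 = 7$)
$y{\left(a \right)} = -10 + 5 a$ ($y{\left(a \right)} = 5 a - 10 = -10 + 5 a$)
$p{\left(k,q \right)} = \frac{129 + k}{-27 + q}$ ($p{\left(k,q \right)} = \frac{k + 129}{q - 27} = \frac{129 + k}{-27 + q}$)
$p{\left(y{\left(2 \right)},K \right)} 119 = \frac{129 + \left(-10 + 5 \cdot 2\right)}{-27 + 7} \cdot 119 = \frac{129 + \left(-10 + 10\right)}{-20} \cdot 119 = - \frac{129 + 0}{20} \cdot 119 = \left(- \frac{1}{20}\right) 129 \cdot 119 = \left(- \frac{129}{20}\right) 119 = - \frac{15351}{20}$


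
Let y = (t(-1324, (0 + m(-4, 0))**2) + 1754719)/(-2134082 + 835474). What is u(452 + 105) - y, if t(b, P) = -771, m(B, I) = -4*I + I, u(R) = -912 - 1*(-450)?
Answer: -149550737/324652 ≈ -460.65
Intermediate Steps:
u(R) = -462 (u(R) = -912 + 450 = -462)
m(B, I) = -3*I
y = -438487/324652 (y = (-771 + 1754719)/(-2134082 + 835474) = 1753948/(-1298608) = 1753948*(-1/1298608) = -438487/324652 ≈ -1.3506)
u(452 + 105) - y = -462 - 1*(-438487/324652) = -462 + 438487/324652 = -149550737/324652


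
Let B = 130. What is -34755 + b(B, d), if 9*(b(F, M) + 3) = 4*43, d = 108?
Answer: -312650/9 ≈ -34739.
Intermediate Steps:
b(F, M) = 145/9 (b(F, M) = -3 + (4*43)/9 = -3 + (⅑)*172 = -3 + 172/9 = 145/9)
-34755 + b(B, d) = -34755 + 145/9 = -312650/9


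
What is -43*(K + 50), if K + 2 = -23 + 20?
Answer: -1935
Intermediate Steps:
K = -5 (K = -2 + (-23 + 20) = -2 - 3 = -5)
-43*(K + 50) = -43*(-5 + 50) = -43*45 = -1*1935 = -1935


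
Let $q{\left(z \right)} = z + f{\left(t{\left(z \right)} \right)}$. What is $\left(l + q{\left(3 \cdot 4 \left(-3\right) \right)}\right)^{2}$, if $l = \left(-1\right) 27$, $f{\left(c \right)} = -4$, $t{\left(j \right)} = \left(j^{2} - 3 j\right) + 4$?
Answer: $4489$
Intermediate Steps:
$t{\left(j \right)} = 4 + j^{2} - 3 j$
$l = -27$
$q{\left(z \right)} = -4 + z$ ($q{\left(z \right)} = z - 4 = -4 + z$)
$\left(l + q{\left(3 \cdot 4 \left(-3\right) \right)}\right)^{2} = \left(-27 + \left(-4 + 3 \cdot 4 \left(-3\right)\right)\right)^{2} = \left(-27 + \left(-4 + 12 \left(-3\right)\right)\right)^{2} = \left(-27 - 40\right)^{2} = \left(-67\right)^{2} = 4489$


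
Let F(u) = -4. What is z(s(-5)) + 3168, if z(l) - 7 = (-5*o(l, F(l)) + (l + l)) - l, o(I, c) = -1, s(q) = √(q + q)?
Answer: 3180 + I*√10 ≈ 3180.0 + 3.1623*I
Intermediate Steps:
s(q) = √2*√q (s(q) = √(2*q) = √2*√q)
z(l) = 12 + l (z(l) = 7 + ((-5*(-1) + (l + l)) - l) = 7 + ((5 + 2*l) - l) = 7 + (5 + l) = 12 + l)
z(s(-5)) + 3168 = (12 + √2*√(-5)) + 3168 = (12 + √2*(I*√5)) + 3168 = (12 + I*√10) + 3168 = 3180 + I*√10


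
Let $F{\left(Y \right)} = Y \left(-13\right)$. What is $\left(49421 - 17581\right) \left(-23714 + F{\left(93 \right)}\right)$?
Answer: $-793548320$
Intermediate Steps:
$F{\left(Y \right)} = - 13 Y$
$\left(49421 - 17581\right) \left(-23714 + F{\left(93 \right)}\right) = \left(49421 - 17581\right) \left(-23714 - 1209\right) = 31840 \left(-23714 - 1209\right) = 31840 \left(-24923\right) = -793548320$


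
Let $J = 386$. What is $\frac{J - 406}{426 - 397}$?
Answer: $- \frac{20}{29} \approx -0.68966$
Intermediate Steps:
$\frac{J - 406}{426 - 397} = \frac{386 - 406}{426 - 397} = - \frac{20}{29}$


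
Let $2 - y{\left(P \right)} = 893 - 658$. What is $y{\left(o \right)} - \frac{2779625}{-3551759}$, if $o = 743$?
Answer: $- \frac{824780222}{3551759} \approx -232.22$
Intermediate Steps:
$y{\left(P \right)} = -233$ ($y{\left(P \right)} = 2 - \left(893 - 658\right) = 2 - 235 = -233$)
$y{\left(o \right)} - \frac{2779625}{-3551759} = -233 - \frac{2779625}{-3551759} = -233 - 2779625 \left(- \frac{1}{3551759}\right) = -233 - - \frac{2779625}{3551759} = -233 + \frac{2779625}{3551759} = - \frac{824780222}{3551759}$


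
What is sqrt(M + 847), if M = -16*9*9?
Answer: I*sqrt(449) ≈ 21.19*I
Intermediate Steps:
M = -1296 (M = -144*9 = -1296)
sqrt(M + 847) = sqrt(-1296 + 847) = sqrt(-449) = I*sqrt(449)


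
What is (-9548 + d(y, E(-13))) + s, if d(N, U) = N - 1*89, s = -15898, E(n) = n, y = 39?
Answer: -25496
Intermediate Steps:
d(N, U) = -89 + N (d(N, U) = N - 89 = -89 + N)
(-9548 + d(y, E(-13))) + s = (-9548 + (-89 + 39)) - 15898 = (-9548 - 50) - 15898 = -9598 - 15898 = -25496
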